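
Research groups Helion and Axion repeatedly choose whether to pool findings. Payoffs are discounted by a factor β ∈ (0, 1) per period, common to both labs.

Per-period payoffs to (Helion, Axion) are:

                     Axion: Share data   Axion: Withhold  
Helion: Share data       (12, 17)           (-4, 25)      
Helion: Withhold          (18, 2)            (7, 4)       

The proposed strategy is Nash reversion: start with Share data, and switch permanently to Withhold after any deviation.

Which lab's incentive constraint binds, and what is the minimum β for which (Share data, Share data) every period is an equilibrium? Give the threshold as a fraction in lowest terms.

Helion: cooperation gives 12 each period; deviation gives 18 once then 7 forever.
  12/(1−β) ≥ 18 + 7β/(1−β) ⇒ β ≥ 6/11.
Axion: cooperation gives 17 each period; deviation gives 25 once then 4 forever.
  β ≥ 8/21.
Both must hold, so the binding constraint is Helion's: β ≥ 6/11.

Helion; β ≥ 6/11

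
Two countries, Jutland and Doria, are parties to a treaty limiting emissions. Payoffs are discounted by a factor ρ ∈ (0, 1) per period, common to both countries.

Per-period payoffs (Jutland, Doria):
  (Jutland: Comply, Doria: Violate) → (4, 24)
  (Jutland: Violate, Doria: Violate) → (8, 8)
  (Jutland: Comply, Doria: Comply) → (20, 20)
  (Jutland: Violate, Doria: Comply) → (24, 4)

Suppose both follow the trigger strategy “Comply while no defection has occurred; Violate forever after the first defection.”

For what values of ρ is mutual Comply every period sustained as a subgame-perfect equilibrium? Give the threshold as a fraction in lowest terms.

1/4

20/(1−ρ) ≥ 24 + 8ρ/(1−ρ)
20 ≥ 24 − 16ρ
ρ ≥ 4/16 = 1/4.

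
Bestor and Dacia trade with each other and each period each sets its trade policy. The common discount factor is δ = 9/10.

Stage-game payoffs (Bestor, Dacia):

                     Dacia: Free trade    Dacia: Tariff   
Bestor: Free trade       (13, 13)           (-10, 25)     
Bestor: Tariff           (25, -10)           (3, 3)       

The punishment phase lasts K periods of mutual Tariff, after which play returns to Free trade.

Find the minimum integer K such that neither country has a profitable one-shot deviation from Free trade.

2

No profitable deviation requires (13−3)(δ+…+δ^K) ≥ 25−13, i.e. δ+…+δ^K ≥ 6/5 ≈ 1.2000.
With δ = 9/10, the partial sums are K=1: 0.9000, K=2: 1.7100.
K = 2 is the first length at which the sum reaches 1.2000.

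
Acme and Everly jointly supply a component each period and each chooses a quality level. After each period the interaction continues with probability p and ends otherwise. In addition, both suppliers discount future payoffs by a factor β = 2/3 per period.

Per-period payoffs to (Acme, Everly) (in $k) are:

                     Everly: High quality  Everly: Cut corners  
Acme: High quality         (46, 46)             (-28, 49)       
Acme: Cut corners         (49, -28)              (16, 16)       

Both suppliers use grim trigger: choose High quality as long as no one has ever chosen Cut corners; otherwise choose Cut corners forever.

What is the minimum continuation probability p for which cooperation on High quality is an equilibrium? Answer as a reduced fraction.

With continuation probability p and discount β, the effective per-period discount factor is βp.
Grim-trigger IC: βp ≥ (49−46)/(49−16) = 1/11.
So p ≥ (1/11)/(2/3) = 3/22.

3/22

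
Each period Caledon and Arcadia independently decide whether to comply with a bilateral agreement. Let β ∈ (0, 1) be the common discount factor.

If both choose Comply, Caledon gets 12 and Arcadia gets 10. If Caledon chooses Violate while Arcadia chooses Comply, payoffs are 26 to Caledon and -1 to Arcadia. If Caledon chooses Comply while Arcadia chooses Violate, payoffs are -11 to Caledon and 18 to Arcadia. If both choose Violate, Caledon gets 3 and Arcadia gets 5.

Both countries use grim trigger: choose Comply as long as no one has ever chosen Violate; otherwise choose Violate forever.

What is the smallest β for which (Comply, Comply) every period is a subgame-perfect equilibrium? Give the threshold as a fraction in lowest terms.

Caledon's threshold: (26−12)/(26−3) = 14/23.
Arcadia's threshold: (18−10)/(18−5) = 8/13.
14/23 < 8/13, so Arcadia binds and β* = 8/13.

8/13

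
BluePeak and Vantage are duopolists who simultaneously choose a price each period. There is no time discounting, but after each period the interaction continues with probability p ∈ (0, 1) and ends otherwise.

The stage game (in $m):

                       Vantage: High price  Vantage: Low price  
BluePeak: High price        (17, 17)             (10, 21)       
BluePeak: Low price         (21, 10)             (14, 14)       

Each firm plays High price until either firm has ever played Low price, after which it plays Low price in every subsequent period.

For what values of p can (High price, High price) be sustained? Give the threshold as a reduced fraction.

4/7

Expected cooperation value is 17 + p·17 + p²·17 + … = 17/(1−p); deviation gives 21 + p·14/(1−p).
17 ≥ 21(1−p) + 14p ⇒ 7p ≥ 4 ⇒ p ≥ 4/7.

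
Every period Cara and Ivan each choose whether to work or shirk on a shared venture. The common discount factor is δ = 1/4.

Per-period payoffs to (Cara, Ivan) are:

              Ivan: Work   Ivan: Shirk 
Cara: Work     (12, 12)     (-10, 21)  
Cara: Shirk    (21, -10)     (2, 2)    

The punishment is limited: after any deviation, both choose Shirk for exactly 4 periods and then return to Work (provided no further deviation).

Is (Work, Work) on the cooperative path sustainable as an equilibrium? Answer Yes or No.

No

Comparing payoff streams over the 5 periods until play realigns: cooperate → 12(1+δ+…+δ^4); deviate → 21 + 2(δ+…+δ^4).
Cooperation is sustained iff (12−2)(δ+…+δ^4) ≥ 21−12.
δ+…+δ^4 = 1/4·(1−(1/4)^4)/(1−1/4) = 0.3320, and (21−12)/(12−2) = 0.9000.
0.3320 < 0.9000, so cooperation is not sustainable.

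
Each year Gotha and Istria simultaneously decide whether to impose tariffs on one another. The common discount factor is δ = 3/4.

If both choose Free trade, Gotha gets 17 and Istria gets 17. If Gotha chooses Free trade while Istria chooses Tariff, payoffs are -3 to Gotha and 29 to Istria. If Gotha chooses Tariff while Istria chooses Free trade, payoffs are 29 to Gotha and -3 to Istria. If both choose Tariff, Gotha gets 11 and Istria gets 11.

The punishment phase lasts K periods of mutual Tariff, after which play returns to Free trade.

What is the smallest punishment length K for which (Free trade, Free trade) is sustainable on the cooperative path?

4

No profitable deviation requires (17−11)(δ+…+δ^K) ≥ 29−17, i.e. δ+…+δ^K ≥ 2 ≈ 2.0000.
With δ = 3/4, the partial sums are K=1: 0.7500, K=2: 1.3125, K=3: 1.7344, K=4: 2.0508.
K = 4 is the first length at which the sum reaches 2.0000.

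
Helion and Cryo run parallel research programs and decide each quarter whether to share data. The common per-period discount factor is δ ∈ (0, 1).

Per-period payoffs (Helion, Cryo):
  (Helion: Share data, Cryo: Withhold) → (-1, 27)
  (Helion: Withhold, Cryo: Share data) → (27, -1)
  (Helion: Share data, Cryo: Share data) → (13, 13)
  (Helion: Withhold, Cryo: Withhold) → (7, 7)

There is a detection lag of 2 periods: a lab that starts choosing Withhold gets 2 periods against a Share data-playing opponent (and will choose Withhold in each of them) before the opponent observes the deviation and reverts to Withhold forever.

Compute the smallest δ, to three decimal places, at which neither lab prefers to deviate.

The best deviation is to choose Withhold for all 2 undetected periods, earning 27 each, then 7 forever once detected.
Deviation value: 27(1−δ^2)/(1−δ) + 7δ^2/(1−δ); cooperation value: 13/(1−δ).
IC: 13 ≥ 27(1−δ^2) + 7δ^2 = 27 − 20δ^2.
So δ^2 ≥ 14/20 = 7/10, giving δ ≥ (7/10)^(1/2) ≈ 0.837.

0.837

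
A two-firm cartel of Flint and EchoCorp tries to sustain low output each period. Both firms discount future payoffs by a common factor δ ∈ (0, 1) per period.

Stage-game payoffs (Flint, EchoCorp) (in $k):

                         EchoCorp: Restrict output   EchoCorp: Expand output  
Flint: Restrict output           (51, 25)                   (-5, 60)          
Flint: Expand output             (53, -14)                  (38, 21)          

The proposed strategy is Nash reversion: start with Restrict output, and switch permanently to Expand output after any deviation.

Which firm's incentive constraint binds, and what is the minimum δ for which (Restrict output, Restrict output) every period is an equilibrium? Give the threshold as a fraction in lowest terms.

EchoCorp; δ ≥ 35/39

Flint: cooperation gives 51 each period; deviation gives 53 once then 38 forever.
  51/(1−δ) ≥ 53 + 38δ/(1−δ) ⇒ δ ≥ 2/15.
EchoCorp: cooperation gives 25 each period; deviation gives 60 once then 21 forever.
  δ ≥ 35/39.
Both must hold, so the binding constraint is EchoCorp's: δ ≥ 35/39.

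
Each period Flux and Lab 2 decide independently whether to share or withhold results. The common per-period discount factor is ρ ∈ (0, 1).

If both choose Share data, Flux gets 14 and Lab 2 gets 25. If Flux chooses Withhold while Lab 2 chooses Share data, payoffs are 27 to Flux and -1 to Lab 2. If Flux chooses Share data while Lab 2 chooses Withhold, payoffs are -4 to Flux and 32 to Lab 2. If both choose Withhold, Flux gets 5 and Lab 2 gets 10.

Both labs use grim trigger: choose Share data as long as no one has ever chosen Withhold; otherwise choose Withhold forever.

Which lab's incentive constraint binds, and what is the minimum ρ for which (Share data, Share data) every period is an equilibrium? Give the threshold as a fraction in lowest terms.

Flux; ρ ≥ 13/22

Flux's threshold: (27−14)/(27−5) = 13/22.
Lab 2's threshold: (32−25)/(32−10) = 7/22.
13/22 > 7/22, so Flux binds and ρ* = 13/22.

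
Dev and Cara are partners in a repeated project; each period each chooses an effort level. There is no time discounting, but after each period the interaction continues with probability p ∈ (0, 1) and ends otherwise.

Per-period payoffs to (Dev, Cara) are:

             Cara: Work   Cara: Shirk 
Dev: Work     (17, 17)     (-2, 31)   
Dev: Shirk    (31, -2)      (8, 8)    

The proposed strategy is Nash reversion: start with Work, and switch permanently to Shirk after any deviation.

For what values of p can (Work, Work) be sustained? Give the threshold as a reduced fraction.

14/23

Expected cooperation value is 17 + p·17 + p²·17 + … = 17/(1−p); deviation gives 31 + p·8/(1−p).
17 ≥ 31(1−p) + 8p ⇒ 23p ≥ 14 ⇒ p ≥ 14/23.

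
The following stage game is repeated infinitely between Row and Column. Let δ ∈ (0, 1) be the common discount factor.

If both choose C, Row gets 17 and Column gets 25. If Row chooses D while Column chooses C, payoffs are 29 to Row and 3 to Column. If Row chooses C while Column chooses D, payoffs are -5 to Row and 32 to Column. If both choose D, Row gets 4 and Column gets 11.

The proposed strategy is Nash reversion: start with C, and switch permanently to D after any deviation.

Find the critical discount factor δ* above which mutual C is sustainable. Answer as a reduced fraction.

Row's threshold: (29−17)/(29−4) = 12/25.
Column's threshold: (32−25)/(32−11) = 1/3.
12/25 > 1/3, so Row binds and δ* = 12/25.

12/25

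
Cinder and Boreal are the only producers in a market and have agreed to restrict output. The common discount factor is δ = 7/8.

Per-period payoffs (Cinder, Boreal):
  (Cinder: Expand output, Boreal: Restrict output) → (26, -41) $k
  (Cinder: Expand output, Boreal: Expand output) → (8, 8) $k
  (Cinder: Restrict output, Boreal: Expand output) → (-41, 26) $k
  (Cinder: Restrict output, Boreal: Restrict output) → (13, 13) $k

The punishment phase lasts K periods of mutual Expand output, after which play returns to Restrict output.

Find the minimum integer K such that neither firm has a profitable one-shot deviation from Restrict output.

IC: δ(1−δ^K)/(1−δ) ≥ (26−13)/(13−8) = 13/5.
With δ = 7/8: need 1 − δ^K ≥ 13/5·(1−7/8)/(7/8), i.e. δ^K ≤ 0.6286.
Since (7/8)^3 = 0.6699 and (7/8)^4 = 0.5862, the smallest such K is 4.

4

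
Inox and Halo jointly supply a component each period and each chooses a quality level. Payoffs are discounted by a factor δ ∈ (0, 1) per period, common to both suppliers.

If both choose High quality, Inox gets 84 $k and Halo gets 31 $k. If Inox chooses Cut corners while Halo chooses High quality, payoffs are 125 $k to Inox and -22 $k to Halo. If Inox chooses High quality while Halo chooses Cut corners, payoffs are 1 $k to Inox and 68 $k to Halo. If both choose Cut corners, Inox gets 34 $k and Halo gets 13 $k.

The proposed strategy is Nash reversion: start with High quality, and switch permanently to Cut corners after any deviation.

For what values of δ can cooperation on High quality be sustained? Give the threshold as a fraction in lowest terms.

37/55

For Inox: deviation gain 125−84 = 41, per-period punishment loss 84−34 = 50. IC gives δ ≥ 41/91.
For Halo: gain 37, loss 18 per period, so δ ≥ 37/55.
The tighter constraint is Halo's, so cooperation needs δ ≥ 37/55.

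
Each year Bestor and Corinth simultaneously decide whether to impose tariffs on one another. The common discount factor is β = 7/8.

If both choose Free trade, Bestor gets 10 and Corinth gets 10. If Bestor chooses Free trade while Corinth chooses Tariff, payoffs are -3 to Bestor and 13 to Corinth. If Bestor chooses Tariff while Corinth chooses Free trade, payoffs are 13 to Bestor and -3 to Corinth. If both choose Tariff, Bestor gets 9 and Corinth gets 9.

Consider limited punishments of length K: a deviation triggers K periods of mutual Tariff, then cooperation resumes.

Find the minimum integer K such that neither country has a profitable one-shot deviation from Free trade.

5

Need Σ_{k=1}^{K} β^k ≥ (13−10)/(10−9) = 3.0000 at β = 7/8.
At K = 4 the sum is 2.8967 < 3.0000; at K = 5 it is 3.4096 ≥ 3.0000.
So the minimum punishment length is K = 5.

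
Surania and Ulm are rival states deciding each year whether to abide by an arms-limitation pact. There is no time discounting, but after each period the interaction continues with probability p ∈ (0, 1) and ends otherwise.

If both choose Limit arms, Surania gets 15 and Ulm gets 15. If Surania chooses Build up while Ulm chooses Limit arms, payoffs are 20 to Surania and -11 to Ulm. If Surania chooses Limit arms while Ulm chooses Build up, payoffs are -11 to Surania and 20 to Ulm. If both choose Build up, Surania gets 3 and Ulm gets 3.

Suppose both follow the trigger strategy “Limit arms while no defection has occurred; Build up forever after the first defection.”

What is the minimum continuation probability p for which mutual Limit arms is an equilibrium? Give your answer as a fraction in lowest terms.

With no time discounting, the continuation probability p plays the role of the discount factor.
Grim-trigger IC: 15/(1−p) ≥ 20 + 3p/(1−p) ⇒ p ≥ (20−15)/(20−3) = 5/17.

5/17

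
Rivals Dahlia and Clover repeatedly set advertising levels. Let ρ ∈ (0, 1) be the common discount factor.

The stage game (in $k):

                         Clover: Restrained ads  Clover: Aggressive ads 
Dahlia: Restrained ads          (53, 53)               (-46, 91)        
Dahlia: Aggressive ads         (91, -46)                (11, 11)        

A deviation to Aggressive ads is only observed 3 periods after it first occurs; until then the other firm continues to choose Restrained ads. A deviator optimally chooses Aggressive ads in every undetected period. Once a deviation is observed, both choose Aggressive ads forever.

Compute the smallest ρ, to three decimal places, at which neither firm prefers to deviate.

The best deviation is to choose Aggressive ads for all 3 undetected periods, earning 91 each, then 11 forever once detected.
Deviation value: 91(1−ρ^3)/(1−ρ) + 11ρ^3/(1−ρ); cooperation value: 53/(1−ρ).
IC: 53 ≥ 91(1−ρ^3) + 11ρ^3 = 91 − 80ρ^3.
So ρ^3 ≥ 38/80 = 19/40, giving ρ ≥ (19/40)^(1/3) ≈ 0.780.

0.780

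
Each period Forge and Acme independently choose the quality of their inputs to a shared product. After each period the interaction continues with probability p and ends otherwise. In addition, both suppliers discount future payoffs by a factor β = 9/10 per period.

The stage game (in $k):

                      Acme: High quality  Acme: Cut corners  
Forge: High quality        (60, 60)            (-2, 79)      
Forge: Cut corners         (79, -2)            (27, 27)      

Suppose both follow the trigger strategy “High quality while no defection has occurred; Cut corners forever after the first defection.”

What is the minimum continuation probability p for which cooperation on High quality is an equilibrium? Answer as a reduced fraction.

95/234

With continuation probability p and discount β, the effective per-period discount factor is βp.
Grim-trigger IC: βp ≥ (79−60)/(79−27) = 19/52.
So p ≥ (19/52)/(9/10) = 95/234.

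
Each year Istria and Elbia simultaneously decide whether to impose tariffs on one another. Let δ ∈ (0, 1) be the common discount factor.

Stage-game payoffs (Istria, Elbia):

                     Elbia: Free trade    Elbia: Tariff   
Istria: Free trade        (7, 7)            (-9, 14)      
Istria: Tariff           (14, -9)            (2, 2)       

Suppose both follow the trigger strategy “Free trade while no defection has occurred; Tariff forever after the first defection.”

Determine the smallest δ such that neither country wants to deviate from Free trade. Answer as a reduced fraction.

7/12

One-period gain from deviating is 14 − 7 = 7. The loss is 7 − 2 = 5 in every subsequent period, with present value 5·δ/(1−δ).
Deviation is unprofitable when 5·δ/(1−δ) ≥ 7, i.e. δ/(1−δ) ≥ 7/5.
Equivalently δ ≥ 7/(7+5) = 7/12.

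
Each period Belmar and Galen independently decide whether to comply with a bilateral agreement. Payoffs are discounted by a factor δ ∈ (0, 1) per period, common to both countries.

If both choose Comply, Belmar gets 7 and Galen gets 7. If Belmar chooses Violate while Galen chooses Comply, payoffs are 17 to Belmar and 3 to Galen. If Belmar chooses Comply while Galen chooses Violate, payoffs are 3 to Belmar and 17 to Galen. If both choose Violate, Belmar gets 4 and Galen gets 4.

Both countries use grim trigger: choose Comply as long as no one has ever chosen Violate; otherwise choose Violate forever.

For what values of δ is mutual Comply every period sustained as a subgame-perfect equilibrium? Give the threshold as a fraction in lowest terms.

10/13

Cooperation forever yields 7 each period: 7/(1−δ).
Deviating yields 17 once, then 4 forever: 17 + 4δ/(1−δ).
No profitable deviation requires 7/(1−δ) ≥ 17 + 4δ/(1−δ).
Multiplying by (1−δ): 7 ≥ 17(1−δ) + 4δ = 17 − 13δ.
So 13δ ≥ 10, i.e. δ ≥ 10/13.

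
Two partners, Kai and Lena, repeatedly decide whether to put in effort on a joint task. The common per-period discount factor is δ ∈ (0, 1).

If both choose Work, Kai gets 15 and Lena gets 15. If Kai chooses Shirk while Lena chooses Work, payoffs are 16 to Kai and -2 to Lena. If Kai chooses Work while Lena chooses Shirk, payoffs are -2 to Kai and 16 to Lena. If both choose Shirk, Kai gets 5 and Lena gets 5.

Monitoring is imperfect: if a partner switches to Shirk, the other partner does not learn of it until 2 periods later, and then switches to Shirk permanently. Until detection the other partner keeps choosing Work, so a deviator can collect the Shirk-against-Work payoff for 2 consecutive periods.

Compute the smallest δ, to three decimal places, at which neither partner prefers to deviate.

Deviating for the 2 undetected periods gains 16−15 = 1 per period over cooperation, then loses 15−5 = 10 per period forever once punishment starts.
Gain: 1(1 + δ + … + δ^1); loss: 10·δ^2/(1−δ).
No profitable deviation ⇔ 1(1−δ^2) ≤ 10·δ^2, i.e. δ^2 ≥ 1/(1+10) = 1/11.
Hence δ ≥ (1/11)^(1/2) ≈ 0.302.

0.302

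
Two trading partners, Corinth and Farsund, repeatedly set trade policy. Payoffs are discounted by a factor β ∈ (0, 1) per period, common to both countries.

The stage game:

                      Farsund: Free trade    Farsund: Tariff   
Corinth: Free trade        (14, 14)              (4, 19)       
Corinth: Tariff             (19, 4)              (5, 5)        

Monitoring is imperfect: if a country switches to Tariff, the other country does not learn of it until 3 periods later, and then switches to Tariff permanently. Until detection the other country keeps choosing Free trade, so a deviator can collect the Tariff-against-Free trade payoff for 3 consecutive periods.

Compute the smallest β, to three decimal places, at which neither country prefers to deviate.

The best deviation is to choose Tariff for all 3 undetected periods, earning 19 each, then 5 forever once detected.
Deviation value: 19(1−β^3)/(1−β) + 5β^3/(1−β); cooperation value: 14/(1−β).
IC: 14 ≥ 19(1−β^3) + 5β^3 = 19 − 14β^3.
So β^3 ≥ 5/14, giving β ≥ (5/14)^(1/3) ≈ 0.709.

0.709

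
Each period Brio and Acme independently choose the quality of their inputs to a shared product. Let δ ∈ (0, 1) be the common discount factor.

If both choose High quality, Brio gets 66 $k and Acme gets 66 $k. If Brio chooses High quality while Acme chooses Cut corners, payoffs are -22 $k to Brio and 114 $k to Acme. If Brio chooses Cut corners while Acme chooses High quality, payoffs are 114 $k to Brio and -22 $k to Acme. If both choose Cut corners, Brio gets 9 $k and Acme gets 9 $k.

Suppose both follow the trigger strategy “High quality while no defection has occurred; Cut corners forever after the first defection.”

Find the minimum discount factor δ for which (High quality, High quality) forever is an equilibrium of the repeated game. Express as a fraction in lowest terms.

Cooperation forever yields 66 each period: 66/(1−δ).
Deviating yields 114 once, then 9 forever: 114 + 9δ/(1−δ).
No profitable deviation requires 66/(1−δ) ≥ 114 + 9δ/(1−δ).
Multiplying by (1−δ): 66 ≥ 114(1−δ) + 9δ = 114 − 105δ.
So 105δ ≥ 48, i.e. δ ≥ 48/105 = 16/35.

16/35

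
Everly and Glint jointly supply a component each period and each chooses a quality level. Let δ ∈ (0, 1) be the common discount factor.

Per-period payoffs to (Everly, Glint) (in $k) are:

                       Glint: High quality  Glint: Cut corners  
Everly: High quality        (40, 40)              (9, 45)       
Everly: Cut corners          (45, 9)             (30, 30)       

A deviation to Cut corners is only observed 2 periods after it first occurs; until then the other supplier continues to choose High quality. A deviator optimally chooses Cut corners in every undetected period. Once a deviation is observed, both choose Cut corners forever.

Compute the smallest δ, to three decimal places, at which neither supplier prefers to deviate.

The best deviation is to choose Cut corners for all 2 undetected periods, earning 45 each, then 30 forever once detected.
Deviation value: 45(1−δ^2)/(1−δ) + 30δ^2/(1−δ); cooperation value: 40/(1−δ).
IC: 40 ≥ 45(1−δ^2) + 30δ^2 = 45 − 15δ^2.
So δ^2 ≥ 5/15 = 1/3, giving δ ≥ (1/3)^(1/2) ≈ 0.577.

0.577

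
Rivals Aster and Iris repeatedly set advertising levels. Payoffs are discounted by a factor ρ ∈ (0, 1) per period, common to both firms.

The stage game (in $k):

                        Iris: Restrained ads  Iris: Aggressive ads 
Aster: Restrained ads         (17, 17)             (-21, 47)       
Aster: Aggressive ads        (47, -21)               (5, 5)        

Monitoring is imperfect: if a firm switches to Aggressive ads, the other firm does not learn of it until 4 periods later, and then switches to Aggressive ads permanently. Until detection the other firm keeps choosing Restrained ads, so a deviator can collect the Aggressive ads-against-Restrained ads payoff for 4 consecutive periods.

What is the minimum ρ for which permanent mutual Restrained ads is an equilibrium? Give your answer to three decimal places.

0.919

The best deviation is to choose Aggressive ads for all 4 undetected periods, earning 47 each, then 5 forever once detected.
Deviation value: 47(1−ρ^4)/(1−ρ) + 5ρ^4/(1−ρ); cooperation value: 17/(1−ρ).
IC: 17 ≥ 47(1−ρ^4) + 5ρ^4 = 47 − 42ρ^4.
So ρ^4 ≥ 30/42 = 5/7, giving ρ ≥ (5/7)^(1/4) ≈ 0.919.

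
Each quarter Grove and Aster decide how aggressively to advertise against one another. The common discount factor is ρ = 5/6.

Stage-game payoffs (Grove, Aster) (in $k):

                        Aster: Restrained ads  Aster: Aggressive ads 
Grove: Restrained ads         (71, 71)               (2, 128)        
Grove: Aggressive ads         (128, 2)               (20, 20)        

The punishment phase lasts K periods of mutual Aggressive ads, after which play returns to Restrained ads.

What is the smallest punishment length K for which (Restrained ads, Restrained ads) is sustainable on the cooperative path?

2

IC: ρ(1−ρ^K)/(1−ρ) ≥ (128−71)/(71−20) = 19/17.
With ρ = 5/6: need 1 − ρ^K ≥ 19/17·(1−5/6)/(5/6), i.e. ρ^K ≤ 0.7765.
Since (5/6)^1 = 0.8333 and (5/6)^2 = 0.6944, the smallest such K is 2.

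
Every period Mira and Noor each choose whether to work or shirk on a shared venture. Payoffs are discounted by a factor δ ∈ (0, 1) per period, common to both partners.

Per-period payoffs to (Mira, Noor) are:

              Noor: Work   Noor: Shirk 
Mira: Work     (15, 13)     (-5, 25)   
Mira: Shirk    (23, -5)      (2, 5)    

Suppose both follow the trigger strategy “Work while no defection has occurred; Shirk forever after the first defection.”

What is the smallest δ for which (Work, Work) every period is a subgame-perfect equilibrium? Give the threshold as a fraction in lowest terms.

3/5

For Mira: deviation gain 23−15 = 8, per-period punishment loss 15−2 = 13. IC gives δ ≥ 8/21.
For Noor: gain 12, loss 8 per period, so δ ≥ 12/20 = 3/5.
The tighter constraint is Noor's, so cooperation needs δ ≥ 3/5.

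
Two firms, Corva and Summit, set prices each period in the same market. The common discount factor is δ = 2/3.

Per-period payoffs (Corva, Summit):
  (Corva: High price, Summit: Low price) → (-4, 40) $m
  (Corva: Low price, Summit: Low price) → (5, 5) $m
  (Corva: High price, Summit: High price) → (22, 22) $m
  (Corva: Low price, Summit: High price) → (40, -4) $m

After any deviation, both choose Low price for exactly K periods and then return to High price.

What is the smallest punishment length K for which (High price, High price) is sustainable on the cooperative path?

No profitable deviation requires (22−5)(δ+…+δ^K) ≥ 40−22, i.e. δ+…+δ^K ≥ 18/17 ≈ 1.0588.
With δ = 2/3, the partial sums are K=1: 0.6667, K=2: 1.1111.
K = 2 is the first length at which the sum reaches 1.0588.

2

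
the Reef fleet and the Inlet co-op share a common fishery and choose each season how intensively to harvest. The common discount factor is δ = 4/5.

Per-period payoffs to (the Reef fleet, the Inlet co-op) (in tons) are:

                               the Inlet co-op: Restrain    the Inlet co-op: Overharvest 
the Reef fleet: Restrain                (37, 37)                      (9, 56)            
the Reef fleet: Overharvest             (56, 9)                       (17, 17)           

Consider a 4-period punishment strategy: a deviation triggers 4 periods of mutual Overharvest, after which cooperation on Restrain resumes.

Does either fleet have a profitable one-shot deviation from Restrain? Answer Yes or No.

No

Comparing payoff streams over the 5 periods until play realigns: cooperate → 37(1+δ+…+δ^4); deviate → 56 + 17(δ+…+δ^4).
Cooperation is sustained iff (37−17)(δ+…+δ^4) ≥ 56−37.
δ+…+δ^4 = 4/5·(1−(4/5)^4)/(1−4/5) = 2.3616, and (56−37)/(37−17) = 0.9500.
2.3616 ≥ 0.9500, so cooperation is sustainable.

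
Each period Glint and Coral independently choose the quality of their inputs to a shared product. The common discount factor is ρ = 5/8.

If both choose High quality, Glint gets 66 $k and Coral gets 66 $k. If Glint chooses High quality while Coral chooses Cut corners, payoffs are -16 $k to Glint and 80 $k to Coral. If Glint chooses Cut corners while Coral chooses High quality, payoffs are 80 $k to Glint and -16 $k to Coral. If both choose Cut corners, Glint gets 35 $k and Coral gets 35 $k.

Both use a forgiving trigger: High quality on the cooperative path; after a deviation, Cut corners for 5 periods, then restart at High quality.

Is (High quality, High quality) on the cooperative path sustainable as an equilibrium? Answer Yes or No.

Yes

IC: ρ+…+ρ^5 ≥ (80−66)/(66−35) = 14/31.
At ρ = 5/8: partial sum = 1.5077 ≥ 0.4516. Cooperation sustainable.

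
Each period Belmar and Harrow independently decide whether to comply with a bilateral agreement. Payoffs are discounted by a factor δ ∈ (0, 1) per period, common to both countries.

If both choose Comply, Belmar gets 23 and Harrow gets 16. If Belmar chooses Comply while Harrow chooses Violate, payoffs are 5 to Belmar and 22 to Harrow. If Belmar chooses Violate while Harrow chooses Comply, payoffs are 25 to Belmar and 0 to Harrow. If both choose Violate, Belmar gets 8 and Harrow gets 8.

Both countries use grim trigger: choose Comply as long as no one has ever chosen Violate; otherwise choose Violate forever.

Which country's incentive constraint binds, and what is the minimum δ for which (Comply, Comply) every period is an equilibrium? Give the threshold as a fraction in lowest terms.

Harrow; δ ≥ 3/7

Belmar: cooperation gives 23 each period; deviation gives 25 once then 8 forever.
  23/(1−δ) ≥ 25 + 8δ/(1−δ) ⇒ δ ≥ 2/17.
Harrow: cooperation gives 16 each period; deviation gives 22 once then 8 forever.
  δ ≥ 6/14 = 3/7.
Both must hold, so the binding constraint is Harrow's: δ ≥ 3/7.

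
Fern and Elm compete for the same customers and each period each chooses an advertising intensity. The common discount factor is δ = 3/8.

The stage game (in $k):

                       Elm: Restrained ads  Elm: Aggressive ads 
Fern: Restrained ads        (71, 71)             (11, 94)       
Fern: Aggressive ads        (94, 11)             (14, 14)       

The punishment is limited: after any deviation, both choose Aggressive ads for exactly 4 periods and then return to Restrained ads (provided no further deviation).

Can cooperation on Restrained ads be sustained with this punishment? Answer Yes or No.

Comparing payoff streams over the 5 periods until play realigns: cooperate → 71(1+δ+…+δ^4); deviate → 94 + 14(δ+…+δ^4).
Cooperation is sustained iff (71−14)(δ+…+δ^4) ≥ 94−71.
δ+…+δ^4 = 3/8·(1−(3/8)^4)/(1−3/8) = 0.5881, and (94−71)/(71−14) = 0.4035.
0.5881 ≥ 0.4035, so cooperation is sustainable.

Yes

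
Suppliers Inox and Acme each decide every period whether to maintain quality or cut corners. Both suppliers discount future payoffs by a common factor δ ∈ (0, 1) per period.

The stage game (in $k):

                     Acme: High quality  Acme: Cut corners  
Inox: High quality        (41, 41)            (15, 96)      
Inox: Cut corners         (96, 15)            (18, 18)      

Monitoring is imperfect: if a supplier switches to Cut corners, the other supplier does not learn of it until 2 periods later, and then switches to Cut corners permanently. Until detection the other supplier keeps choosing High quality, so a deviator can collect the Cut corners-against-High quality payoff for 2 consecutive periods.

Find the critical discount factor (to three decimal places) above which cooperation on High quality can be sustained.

A deviator earns 96 for 2 periods, then 18 forever; cooperating earns 41 forever. Multiplying the IC by (1−δ):
41 ≥ 96(1−δ^2) + 18δ^2, so 78·δ^2 ≥ 55 and δ^2 ≥ 55/78.
δ ≥ (55/78)^(1/2) ≈ 0.840.

0.840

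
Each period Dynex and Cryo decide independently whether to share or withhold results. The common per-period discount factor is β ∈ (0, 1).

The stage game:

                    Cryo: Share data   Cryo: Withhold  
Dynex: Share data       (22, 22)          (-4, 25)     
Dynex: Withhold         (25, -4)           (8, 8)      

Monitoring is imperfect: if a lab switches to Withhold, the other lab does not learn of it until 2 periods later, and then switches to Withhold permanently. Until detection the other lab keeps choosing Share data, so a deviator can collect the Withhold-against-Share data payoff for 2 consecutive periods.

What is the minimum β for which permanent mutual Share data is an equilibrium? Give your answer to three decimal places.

0.420

The best deviation is to choose Withhold for all 2 undetected periods, earning 25 each, then 8 forever once detected.
Deviation value: 25(1−β^2)/(1−β) + 8β^2/(1−β); cooperation value: 22/(1−β).
IC: 22 ≥ 25(1−β^2) + 8β^2 = 25 − 17β^2.
So β^2 ≥ 3/17, giving β ≥ (3/17)^(1/2) ≈ 0.420.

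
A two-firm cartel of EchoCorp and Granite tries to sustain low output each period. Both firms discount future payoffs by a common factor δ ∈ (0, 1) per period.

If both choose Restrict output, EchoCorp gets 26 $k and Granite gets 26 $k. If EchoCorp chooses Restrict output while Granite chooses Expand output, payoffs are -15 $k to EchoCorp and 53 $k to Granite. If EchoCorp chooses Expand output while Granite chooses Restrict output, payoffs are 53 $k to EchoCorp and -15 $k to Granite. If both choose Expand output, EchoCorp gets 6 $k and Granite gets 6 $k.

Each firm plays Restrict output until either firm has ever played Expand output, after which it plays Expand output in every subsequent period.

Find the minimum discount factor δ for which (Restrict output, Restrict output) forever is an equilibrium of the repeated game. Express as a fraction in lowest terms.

26/(1−δ) ≥ 53 + 6δ/(1−δ)
26 ≥ 53 − 47δ
δ ≥ 27/47.

27/47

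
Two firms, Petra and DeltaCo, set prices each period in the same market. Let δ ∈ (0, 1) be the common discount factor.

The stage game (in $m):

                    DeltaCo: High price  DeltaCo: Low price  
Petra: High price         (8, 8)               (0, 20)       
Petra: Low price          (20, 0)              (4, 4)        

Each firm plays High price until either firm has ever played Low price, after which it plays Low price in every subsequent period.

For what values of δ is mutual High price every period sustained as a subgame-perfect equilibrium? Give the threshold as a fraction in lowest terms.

3/4

8/(1−δ) ≥ 20 + 4δ/(1−δ)
8 ≥ 20 − 16δ
δ ≥ 12/16 = 3/4.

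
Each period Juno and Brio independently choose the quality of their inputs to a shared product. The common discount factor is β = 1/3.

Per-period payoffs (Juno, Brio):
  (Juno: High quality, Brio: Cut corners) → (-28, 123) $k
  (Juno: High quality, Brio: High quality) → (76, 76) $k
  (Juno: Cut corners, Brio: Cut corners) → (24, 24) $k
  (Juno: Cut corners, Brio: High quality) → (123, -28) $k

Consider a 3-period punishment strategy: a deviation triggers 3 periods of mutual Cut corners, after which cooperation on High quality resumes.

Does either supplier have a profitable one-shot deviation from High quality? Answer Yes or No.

Yes

A one-shot deviation gives 123 now, then 24 for 3 periods, then back to 76.
Gain from deviating: (123−76) today; loss: (76−24) in each of the next 3 periods.
No-deviation condition: (76−24)(β+…+β^3) ≥ 123−76, i.e. β+…+β^3 ≥ 47/52.
At β = 1/3: β+…+β^3 = 0.4815 < 0.9038.
So cooperation is not sustainable.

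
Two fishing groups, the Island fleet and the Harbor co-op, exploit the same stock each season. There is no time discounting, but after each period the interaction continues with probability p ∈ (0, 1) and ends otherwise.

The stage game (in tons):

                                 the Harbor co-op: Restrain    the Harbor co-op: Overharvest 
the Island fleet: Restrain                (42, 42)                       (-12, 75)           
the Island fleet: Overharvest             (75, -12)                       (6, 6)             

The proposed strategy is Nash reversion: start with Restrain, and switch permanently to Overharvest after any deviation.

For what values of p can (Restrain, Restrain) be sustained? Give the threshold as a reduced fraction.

11/23

Expected cooperation value is 42 + p·42 + p²·42 + … = 42/(1−p); deviation gives 75 + p·6/(1−p).
42 ≥ 75(1−p) + 6p ⇒ 69p ≥ 33 ⇒ p ≥ 33/69 = 11/23.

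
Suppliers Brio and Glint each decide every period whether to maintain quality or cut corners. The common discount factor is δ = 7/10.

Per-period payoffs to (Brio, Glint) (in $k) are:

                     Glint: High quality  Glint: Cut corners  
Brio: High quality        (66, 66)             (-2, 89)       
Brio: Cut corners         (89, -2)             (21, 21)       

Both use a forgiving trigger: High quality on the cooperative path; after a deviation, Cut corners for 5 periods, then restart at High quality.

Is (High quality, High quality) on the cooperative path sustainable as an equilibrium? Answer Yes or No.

A one-shot deviation gives 89 now, then 21 for 5 periods, then back to 66.
Gain from deviating: (89−66) today; loss: (66−21) in each of the next 5 periods.
No-deviation condition: (66−21)(δ+…+δ^5) ≥ 89−66, i.e. δ+…+δ^5 ≥ 23/45.
At δ = 7/10: δ+…+δ^5 = 1.9412 ≥ 0.5111.
So cooperation is sustainable.

Yes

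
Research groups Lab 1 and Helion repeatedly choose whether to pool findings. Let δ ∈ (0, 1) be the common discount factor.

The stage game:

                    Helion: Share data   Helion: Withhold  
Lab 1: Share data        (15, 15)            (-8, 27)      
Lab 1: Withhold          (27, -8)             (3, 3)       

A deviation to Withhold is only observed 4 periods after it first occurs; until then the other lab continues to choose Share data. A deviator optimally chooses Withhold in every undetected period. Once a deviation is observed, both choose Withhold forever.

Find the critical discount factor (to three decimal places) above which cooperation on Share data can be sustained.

Deviating for the 4 undetected periods gains 27−15 = 12 per period over cooperation, then loses 15−3 = 12 per period forever once punishment starts.
Gain: 12(1 + δ + … + δ^3); loss: 12·δ^4/(1−δ).
No profitable deviation ⇔ 12(1−δ^4) ≤ 12·δ^4, i.e. δ^4 ≥ 12/(12+12) = 1/2.
Hence δ ≥ (1/2)^(1/4) ≈ 0.841.

0.841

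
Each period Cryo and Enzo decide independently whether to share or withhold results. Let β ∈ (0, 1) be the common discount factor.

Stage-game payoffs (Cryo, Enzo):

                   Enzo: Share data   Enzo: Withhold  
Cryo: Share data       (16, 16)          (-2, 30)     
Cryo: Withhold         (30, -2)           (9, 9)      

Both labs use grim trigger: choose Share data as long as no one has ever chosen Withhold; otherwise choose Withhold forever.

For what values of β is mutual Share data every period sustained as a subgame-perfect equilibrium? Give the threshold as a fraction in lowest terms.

2/3

Cooperation forever yields 16 each period: 16/(1−β).
Deviating yields 30 once, then 9 forever: 30 + 9β/(1−β).
No profitable deviation requires 16/(1−β) ≥ 30 + 9β/(1−β).
Multiplying by (1−β): 16 ≥ 30(1−β) + 9β = 30 − 21β.
So 21β ≥ 14, i.e. β ≥ 14/21 = 2/3.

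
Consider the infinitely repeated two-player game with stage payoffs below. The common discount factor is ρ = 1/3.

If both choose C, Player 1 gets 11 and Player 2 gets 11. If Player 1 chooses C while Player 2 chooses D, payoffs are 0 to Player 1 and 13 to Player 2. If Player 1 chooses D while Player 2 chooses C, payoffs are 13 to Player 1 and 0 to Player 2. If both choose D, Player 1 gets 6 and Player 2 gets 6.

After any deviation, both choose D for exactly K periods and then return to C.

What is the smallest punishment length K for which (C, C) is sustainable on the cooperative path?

No profitable deviation requires (11−6)(ρ+…+ρ^K) ≥ 13−11, i.e. ρ+…+ρ^K ≥ 2/5 ≈ 0.4000.
With ρ = 1/3, the partial sums are K=1: 0.3333, K=2: 0.4444.
K = 2 is the first length at which the sum reaches 0.4000.

2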